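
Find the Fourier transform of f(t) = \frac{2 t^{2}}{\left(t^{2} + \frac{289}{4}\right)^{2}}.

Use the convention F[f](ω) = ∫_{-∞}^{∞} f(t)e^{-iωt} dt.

F(ω) = \frac{\pi \left(2 - 17 \left|{\omega}\right|\right) e^{- \frac{17 \left|{\omega}\right|}{2}}}{17}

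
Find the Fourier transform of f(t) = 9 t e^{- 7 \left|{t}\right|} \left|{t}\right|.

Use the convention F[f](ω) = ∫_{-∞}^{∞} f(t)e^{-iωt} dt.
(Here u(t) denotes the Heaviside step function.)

F(ω) = \frac{36 i \omega \left(\omega^{2} - 147\right)}{\left(\omega^{2} + 49\right)^{3}}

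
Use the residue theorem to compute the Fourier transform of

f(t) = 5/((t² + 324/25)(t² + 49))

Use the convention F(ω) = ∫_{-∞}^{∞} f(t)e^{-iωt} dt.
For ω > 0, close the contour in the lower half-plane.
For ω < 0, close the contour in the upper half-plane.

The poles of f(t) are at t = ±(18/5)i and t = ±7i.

Let g(z) = f(z)e^{-iωz}; for large |z| the factor e^{-iωz} decays in the lower half-plane when ω > 0 and in the upper half-plane when ω < 0.

Case ω > 0 (lower half-plane, clockwise contour ⇒ F(ω) = -2πi·ΣRes):
  Res_{z = - \frac{18 i}{5}} g(z) = \frac{625 i e^{- \frac{18 \omega}{5}}}{32436}
  Res_{z = - 7 i} g(z) = - \frac{125 i e^{- 7 \omega}}{12614}
  F(ω) = -2πi·ΣRes = - \frac{125 \pi e^{- 7 \omega}}{6307} + \frac{625 \pi e^{- \frac{18 \omega}{5}}}{16218}

Case ω < 0 (upper half-plane, counterclockwise contour ⇒ F(ω) = +2πi·ΣRes):
  Res_{z = \frac{18 i}{5}} g(z) = - \frac{625 i e^{\frac{18 \omega}{5}}}{32436}
  Res_{z = 7 i} g(z) = \frac{125 i e^{7 \omega}}{12614}
  F(ω) = 2πi·ΣRes = \frac{125 \pi \left(35 e^{\frac{18 \omega}{5}} - 18 e^{7 \omega}\right)}{113526}

Both cases combine into a single formula in |ω|:

F(ω) = - \frac{125 \pi e^{- 7 \left|{\omega}\right|}}{6307} + \frac{625 \pi e^{- \frac{18 \left|{\omega}\right|}{5}}}{16218}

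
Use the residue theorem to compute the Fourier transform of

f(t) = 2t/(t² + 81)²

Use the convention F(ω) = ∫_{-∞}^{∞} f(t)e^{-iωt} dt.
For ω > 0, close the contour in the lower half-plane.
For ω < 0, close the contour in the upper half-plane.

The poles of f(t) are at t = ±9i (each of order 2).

Let g(z) = f(z)e^{-iωz}; for large |z| the factor e^{-iωz} decays in the lower half-plane when ω > 0 and in the upper half-plane when ω < 0.

Case ω > 0 (lower half-plane, clockwise contour ⇒ F(ω) = -2πi·ΣRes):
  Res_{z = - 9 i} g(z) = \frac{\omega e^{- 9 \omega}}{18} (pole of order 2)
  F(ω) = -2πi·ΣRes = - \frac{i \pi \omega e^{- 9 \omega}}{9}

Case ω < 0 (upper half-plane, counterclockwise contour ⇒ F(ω) = +2πi·ΣRes):
  Res_{z = 9 i} g(z) = - \frac{\omega e^{9 \omega}}{18} (pole of order 2)
  F(ω) = 2πi·ΣRes = - \frac{i \pi \omega e^{9 \omega}}{9}

Both cases combine into a single formula in |ω|:

F(ω) = - \frac{i \pi \omega e^{- 9 \left|{\omega}\right|}}{9}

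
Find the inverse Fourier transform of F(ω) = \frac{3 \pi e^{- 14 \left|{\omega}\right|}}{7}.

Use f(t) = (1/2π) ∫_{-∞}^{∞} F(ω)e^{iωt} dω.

f(t) = \frac{6}{t^{2} + 196}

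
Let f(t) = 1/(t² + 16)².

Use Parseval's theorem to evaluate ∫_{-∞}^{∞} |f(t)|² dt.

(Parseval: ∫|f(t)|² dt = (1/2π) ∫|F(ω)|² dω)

∫|f(t)|² dt = \frac{5 \pi}{262144}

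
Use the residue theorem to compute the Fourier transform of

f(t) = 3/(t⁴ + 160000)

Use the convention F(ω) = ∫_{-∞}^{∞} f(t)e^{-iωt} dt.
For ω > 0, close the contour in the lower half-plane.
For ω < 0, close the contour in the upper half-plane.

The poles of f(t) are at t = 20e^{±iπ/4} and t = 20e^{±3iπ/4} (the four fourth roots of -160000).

Let g(z) = f(z)e^{-iωz}; for large |z| the factor e^{-iωz} decays in the lower half-plane when ω > 0 and in the upper half-plane when ω < 0.

Case ω > 0 (lower half-plane, clockwise contour ⇒ F(ω) = -2πi·ΣRes):
  Res_{z = - 10 \sqrt{2} - 10 \sqrt{2} i} g(z) = \frac{3 \sqrt{2} i \left(1 - i\right) e^{10 \sqrt{2} \omega \left(-1 + i\right)}}{64000}
  Res_{z = 10 \sqrt{2} - 10 \sqrt{2} i} g(z) = \frac{3 \sqrt{2} i \left(1 + i\right) e^{- 10 \sqrt{2} \omega \left(1 + i\right)}}{64000}
  F(ω) = -2πi·ΣRes = \frac{3 \sqrt{2} \pi \left(1 - i\right) \left(e^{20 \sqrt{2} i \omega} + i\right) e^{- 10 \sqrt{2} \omega \left(1 + i\right)}}{32000} = \frac{3 \pi e^{- 10 \sqrt{2} \omega} \sin{\left(10 \sqrt{2} \omega + \frac{\pi}{4} \right)}}{8000}

Case ω < 0 (upper half-plane, counterclockwise contour ⇒ F(ω) = +2πi·ΣRes):
  Res_{z = 10 \sqrt{2} + 10 \sqrt{2} i} g(z) = \frac{3 \sqrt{2} i \left(-1 + i\right) e^{10 \sqrt{2} \omega \left(1 - i\right)}}{64000}
  Res_{z = - 10 \sqrt{2} + 10 \sqrt{2} i} g(z) = \frac{3 \sqrt{2} \left(1 - i\right) e^{10 \sqrt{2} \omega \left(1 + i\right)}}{64000}
  F(ω) = 2πi·ΣRes = - \frac{3 \sqrt{2} i \pi \left(i \left(1 - i\right) e^{10 \sqrt{2} \omega \left(1 - i\right)} - \left(1 - i\right) e^{10 \sqrt{2} \omega \left(1 + i\right)}\right)}{32000} = \frac{3 \pi e^{10 \sqrt{2} \omega} \cos{\left(10 \sqrt{2} \omega + \frac{\pi}{4} \right)}}{8000}

Both cases combine into a single formula in |ω|:

F(ω) = \frac{3 \pi e^{- 10 \sqrt{2} \left|{\omega}\right|} \sin{\left(10 \sqrt{2} \left|{\omega}\right| + \frac{\pi}{4} \right)}}{8000}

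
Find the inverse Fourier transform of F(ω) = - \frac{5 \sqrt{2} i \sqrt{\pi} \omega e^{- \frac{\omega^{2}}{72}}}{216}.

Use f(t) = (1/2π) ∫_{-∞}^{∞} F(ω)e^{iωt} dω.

f(t) = 5 t e^{- 18 t^{2}}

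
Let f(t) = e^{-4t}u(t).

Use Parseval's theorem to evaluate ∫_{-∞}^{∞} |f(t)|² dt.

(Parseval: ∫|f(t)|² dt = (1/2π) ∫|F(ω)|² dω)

∫|f(t)|² dt = \frac{1}{8}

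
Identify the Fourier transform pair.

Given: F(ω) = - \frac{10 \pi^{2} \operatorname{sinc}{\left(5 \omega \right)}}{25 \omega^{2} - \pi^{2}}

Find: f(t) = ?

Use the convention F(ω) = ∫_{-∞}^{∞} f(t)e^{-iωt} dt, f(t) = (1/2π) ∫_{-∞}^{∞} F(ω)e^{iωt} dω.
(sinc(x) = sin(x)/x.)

f(t) = 2 \left(\begin{cases} \cos^{2}{\left(\frac{\pi t}{10} \right)} & \text{for}\: \left|{t}\right| < 5 \\0 & \text{otherwise} \end{cases}\right)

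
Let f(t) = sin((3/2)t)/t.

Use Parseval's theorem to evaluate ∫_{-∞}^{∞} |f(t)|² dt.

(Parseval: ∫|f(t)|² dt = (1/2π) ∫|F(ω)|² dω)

∫|f(t)|² dt = \frac{3 \pi}{2}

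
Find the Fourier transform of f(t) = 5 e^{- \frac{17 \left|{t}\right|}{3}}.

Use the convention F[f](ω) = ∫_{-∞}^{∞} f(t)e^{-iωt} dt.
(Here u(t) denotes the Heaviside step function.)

F(ω) = \frac{510}{9 \omega^{2} + 289}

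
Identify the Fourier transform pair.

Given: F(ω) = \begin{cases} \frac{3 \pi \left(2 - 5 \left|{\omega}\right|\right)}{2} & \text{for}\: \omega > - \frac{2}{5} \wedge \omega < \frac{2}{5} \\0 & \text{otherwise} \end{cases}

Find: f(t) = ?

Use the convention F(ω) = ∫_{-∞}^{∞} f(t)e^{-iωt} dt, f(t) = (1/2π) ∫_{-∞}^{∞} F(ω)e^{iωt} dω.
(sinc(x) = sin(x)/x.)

f(t) = \frac{3 \operatorname{sinc}^{2}{\left(\frac{t}{5} \right)}}{5}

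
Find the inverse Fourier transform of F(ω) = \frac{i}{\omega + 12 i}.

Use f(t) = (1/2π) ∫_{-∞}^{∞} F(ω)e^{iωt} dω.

f(t) = e^{12 t} u\left(- t\right)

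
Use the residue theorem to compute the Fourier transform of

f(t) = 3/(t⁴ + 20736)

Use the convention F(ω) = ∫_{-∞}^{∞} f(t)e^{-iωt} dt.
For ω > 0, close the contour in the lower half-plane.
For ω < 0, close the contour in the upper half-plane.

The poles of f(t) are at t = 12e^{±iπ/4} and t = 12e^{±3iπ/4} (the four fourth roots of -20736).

Let g(z) = f(z)e^{-iωz}; for large |z| the factor e^{-iωz} decays in the lower half-plane when ω > 0 and in the upper half-plane when ω < 0.

Case ω > 0 (lower half-plane, clockwise contour ⇒ F(ω) = -2πi·ΣRes):
  Res_{z = - 6 \sqrt{2} - 6 \sqrt{2} i} g(z) = \frac{\sqrt{2} i \left(1 - i\right) e^{6 \sqrt{2} \omega \left(-1 + i\right)}}{4608}
  Res_{z = 6 \sqrt{2} - 6 \sqrt{2} i} g(z) = \frac{\sqrt{2} i \left(1 + i\right) e^{- 6 \sqrt{2} \omega \left(1 + i\right)}}{4608}
  F(ω) = -2πi·ΣRes = \frac{\sqrt{2} \pi \left(1 - i\right) \left(e^{12 \sqrt{2} i \omega} + i\right) e^{- 6 \sqrt{2} \omega \left(1 + i\right)}}{2304} = \frac{\pi e^{- 6 \sqrt{2} \omega} \sin{\left(6 \sqrt{2} \omega + \frac{\pi}{4} \right)}}{576}

Case ω < 0 (upper half-plane, counterclockwise contour ⇒ F(ω) = +2πi·ΣRes):
  Res_{z = 6 \sqrt{2} + 6 \sqrt{2} i} g(z) = \frac{\sqrt{2} i \left(-1 + i\right) e^{6 \sqrt{2} \omega \left(1 - i\right)}}{4608}
  Res_{z = - 6 \sqrt{2} + 6 \sqrt{2} i} g(z) = \frac{\sqrt{2} \left(1 - i\right) e^{6 \sqrt{2} \omega \left(1 + i\right)}}{4608}
  F(ω) = 2πi·ΣRes = - \frac{\sqrt{2} i \pi \left(i \left(1 - i\right) e^{6 \sqrt{2} \omega \left(1 - i\right)} - \left(1 - i\right) e^{6 \sqrt{2} \omega \left(1 + i\right)}\right)}{2304} = \frac{\pi e^{6 \sqrt{2} \omega} \cos{\left(6 \sqrt{2} \omega + \frac{\pi}{4} \right)}}{576}

Both cases combine into a single formula in |ω|:

F(ω) = \frac{\pi e^{- 6 \sqrt{2} \left|{\omega}\right|} \sin{\left(6 \sqrt{2} \left|{\omega}\right| + \frac{\pi}{4} \right)}}{576}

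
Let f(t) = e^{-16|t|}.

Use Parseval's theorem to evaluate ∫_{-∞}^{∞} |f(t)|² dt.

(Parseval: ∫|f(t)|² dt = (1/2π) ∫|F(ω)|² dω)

∫|f(t)|² dt = \frac{1}{16}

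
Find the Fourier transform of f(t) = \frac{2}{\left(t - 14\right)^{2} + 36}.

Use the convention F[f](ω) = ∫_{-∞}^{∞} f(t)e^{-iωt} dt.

F(ω) = \frac{\pi e^{- 14 i \omega - 6 \left|{\omega}\right|}}{3}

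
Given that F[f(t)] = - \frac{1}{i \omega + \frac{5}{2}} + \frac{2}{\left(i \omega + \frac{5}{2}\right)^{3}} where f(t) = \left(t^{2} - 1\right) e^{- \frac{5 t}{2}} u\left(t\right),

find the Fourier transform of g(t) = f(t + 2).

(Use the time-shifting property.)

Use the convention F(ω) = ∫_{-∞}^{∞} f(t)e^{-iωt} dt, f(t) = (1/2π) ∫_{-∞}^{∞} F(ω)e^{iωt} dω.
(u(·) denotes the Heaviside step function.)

F[g](ω) = \frac{2 \left(16 i \omega - \left(2 i \omega + 5\right)^{3} + 40\right) e^{2 i \omega}}{\left(2 i \omega + 5\right)^{4}}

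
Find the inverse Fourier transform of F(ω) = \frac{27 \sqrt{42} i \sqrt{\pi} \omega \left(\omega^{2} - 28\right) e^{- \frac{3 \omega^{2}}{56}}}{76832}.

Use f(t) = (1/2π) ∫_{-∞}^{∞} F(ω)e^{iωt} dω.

f(t) = 4 t^{3} e^{- \frac{14 t^{2}}{3}}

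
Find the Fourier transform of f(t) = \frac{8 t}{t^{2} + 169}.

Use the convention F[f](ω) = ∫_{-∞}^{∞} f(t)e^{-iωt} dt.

F(ω) = - 8 i \pi e^{- 13 \left|{\omega}\right|} \operatorname{sign}{\left(\omega \right)}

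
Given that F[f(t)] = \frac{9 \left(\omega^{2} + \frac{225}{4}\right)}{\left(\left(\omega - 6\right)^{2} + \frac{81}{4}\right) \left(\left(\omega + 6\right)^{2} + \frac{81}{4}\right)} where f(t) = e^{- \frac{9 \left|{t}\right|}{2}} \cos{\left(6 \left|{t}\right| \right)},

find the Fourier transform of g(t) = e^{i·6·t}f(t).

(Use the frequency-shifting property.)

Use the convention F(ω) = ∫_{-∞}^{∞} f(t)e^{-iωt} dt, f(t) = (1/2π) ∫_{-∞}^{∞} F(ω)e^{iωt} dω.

F[g](ω) = \frac{36 \left(4 \left(\omega - 6\right)^{2} + 225\right)}{\left(4 \omega^{2} + 81\right) \left(4 \left(\omega - 12\right)^{2} + 81\right)}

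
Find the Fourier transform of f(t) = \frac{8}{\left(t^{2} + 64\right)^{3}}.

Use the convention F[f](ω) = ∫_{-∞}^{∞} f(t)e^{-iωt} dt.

F(ω) = \frac{\pi \left(64 \omega^{2} + 24 \left|{\omega}\right| + 3\right) e^{- 8 \left|{\omega}\right|}}{32768}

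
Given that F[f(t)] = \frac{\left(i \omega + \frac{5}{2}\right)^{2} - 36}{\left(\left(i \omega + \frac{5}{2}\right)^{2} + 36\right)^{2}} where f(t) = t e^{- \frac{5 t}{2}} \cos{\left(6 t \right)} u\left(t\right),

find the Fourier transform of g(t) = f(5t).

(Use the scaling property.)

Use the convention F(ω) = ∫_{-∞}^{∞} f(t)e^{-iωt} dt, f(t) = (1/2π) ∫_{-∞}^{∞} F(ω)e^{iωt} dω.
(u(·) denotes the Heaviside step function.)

F[g](ω) = \frac{20 \left(\left(2 i \omega + 25\right)^{2} - 3600\right)}{\left(\left(2 i \omega + 25\right)^{2} + 3600\right)^{2}}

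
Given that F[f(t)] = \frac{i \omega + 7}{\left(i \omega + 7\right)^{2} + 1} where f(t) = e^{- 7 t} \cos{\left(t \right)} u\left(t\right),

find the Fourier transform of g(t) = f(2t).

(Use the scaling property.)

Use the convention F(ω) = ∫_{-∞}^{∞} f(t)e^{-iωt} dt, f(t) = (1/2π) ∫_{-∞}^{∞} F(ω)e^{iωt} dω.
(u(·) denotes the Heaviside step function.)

F[g](ω) = \frac{i \omega + 14}{\left(i \omega + 14\right)^{2} + 4}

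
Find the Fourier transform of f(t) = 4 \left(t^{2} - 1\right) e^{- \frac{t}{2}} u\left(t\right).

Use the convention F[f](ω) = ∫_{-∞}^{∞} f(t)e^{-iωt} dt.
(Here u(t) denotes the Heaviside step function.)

F(ω) = \frac{8 \left(16 i \omega - \left(2 i \omega + 1\right)^{3} + 8\right)}{\left(2 i \omega + 1\right)^{4}}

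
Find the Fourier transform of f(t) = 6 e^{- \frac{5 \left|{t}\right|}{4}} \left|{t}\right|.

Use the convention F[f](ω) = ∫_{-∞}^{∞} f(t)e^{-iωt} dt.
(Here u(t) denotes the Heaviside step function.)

F(ω) = \frac{192 \left(25 - 16 \omega^{2}\right)}{\left(16 \omega^{2} + 25\right)^{2}}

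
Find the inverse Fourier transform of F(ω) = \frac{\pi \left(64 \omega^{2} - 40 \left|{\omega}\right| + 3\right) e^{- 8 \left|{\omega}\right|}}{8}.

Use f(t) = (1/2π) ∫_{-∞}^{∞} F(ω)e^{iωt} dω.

f(t) = \frac{8 t^{4}}{\left(t^{2} + 64\right)^{3}}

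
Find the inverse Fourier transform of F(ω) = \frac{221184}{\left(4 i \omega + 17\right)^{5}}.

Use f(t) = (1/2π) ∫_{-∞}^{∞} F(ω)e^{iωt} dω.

f(t) = 9 t^{4} e^{- \frac{17 t}{4}} u\left(t\right)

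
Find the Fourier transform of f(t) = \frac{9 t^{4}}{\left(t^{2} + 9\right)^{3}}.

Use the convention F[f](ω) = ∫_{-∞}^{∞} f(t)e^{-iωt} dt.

F(ω) = \frac{9 \pi \left(3 \omega^{2} - 5 \left|{\omega}\right| + 1\right) e^{- 3 \left|{\omega}\right|}}{8}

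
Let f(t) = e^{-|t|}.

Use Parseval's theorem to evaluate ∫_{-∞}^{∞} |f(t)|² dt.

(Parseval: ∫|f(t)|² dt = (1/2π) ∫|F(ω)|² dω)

∫|f(t)|² dt = 1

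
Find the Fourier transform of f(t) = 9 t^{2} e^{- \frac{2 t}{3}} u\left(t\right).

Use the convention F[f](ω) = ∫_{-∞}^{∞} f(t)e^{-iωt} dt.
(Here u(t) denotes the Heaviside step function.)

F(ω) = \frac{486}{\left(3 i \omega + 2\right)^{3}}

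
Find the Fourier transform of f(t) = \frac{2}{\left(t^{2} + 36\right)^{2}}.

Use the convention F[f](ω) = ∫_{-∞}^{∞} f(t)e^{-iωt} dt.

F(ω) = \frac{\pi \left(6 \left|{\omega}\right| + 1\right) e^{- 6 \left|{\omega}\right|}}{216}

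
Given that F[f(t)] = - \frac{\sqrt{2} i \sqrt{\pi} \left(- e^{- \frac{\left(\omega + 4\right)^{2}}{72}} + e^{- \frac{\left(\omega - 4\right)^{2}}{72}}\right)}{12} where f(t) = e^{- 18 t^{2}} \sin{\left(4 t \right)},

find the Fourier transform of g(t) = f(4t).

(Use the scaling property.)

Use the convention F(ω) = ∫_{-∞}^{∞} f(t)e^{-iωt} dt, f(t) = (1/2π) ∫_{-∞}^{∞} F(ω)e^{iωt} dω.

F[g](ω) = \frac{\sqrt{2} i \sqrt{\pi} \left(1 - e^{\frac{\omega}{18}}\right) e^{- \frac{\omega^{2}}{1152} - \frac{\omega}{36} - \frac{2}{9}}}{48}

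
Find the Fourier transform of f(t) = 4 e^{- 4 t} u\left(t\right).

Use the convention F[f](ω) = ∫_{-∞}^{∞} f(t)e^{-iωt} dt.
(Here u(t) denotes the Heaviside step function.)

F(ω) = \frac{4}{i \omega + 4}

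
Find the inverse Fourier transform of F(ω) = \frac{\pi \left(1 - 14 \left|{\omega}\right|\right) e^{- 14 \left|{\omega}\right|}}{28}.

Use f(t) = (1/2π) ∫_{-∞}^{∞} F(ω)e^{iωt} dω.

f(t) = \frac{t^{2}}{\left(t^{2} + 196\right)^{2}}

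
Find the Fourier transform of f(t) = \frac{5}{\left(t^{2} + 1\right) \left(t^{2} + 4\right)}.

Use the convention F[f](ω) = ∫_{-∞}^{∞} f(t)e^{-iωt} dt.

F(ω) = \frac{5 \pi \left(2 e^{\left|{\omega}\right|} - 1\right) e^{- 2 \left|{\omega}\right|}}{6}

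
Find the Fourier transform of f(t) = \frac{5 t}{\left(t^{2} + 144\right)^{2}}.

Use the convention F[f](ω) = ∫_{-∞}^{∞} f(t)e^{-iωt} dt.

F(ω) = - \frac{5 i \pi \omega e^{- 12 \left|{\omega}\right|}}{24}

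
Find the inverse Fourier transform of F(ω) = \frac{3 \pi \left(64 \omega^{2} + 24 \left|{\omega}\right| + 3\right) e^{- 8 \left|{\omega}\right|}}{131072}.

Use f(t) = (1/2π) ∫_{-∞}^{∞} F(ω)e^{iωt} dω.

f(t) = \frac{6}{\left(t^{2} + 64\right)^{3}}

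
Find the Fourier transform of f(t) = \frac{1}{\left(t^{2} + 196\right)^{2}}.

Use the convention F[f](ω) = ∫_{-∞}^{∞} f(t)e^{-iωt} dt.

F(ω) = \frac{\pi \left(14 \left|{\omega}\right| + 1\right) e^{- 14 \left|{\omega}\right|}}{5488}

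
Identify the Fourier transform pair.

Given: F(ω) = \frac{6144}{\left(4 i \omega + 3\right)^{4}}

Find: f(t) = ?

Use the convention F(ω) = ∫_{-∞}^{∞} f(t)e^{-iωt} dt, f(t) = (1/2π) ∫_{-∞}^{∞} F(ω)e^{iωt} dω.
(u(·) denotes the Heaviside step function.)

f(t) = 4 t^{3} e^{- \frac{3 t}{4}} u\left(t\right)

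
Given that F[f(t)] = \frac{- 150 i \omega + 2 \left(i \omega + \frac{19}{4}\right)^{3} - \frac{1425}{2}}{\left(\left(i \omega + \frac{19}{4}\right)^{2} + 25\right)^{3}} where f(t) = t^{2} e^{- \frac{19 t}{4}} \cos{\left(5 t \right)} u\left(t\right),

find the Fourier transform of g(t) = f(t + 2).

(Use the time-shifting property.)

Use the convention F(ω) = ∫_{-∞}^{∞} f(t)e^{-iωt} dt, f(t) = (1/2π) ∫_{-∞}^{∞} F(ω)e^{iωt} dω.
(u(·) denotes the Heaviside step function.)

F[g](ω) = \frac{128 \left(- 4800 i \omega + \left(4 i \omega + 19\right)^{3} - 22800\right) e^{2 i \omega}}{\left(\left(4 i \omega + 19\right)^{2} + 400\right)^{3}}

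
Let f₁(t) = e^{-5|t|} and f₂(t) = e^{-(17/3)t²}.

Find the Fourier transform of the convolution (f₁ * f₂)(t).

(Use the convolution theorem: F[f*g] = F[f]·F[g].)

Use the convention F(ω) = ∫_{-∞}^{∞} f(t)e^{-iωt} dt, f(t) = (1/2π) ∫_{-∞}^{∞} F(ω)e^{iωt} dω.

F[f₁*f₂](ω) = \frac{10 \sqrt{51} \sqrt{\pi} e^{- \frac{3 \omega^{2}}{68}}}{17 \left(\omega^{2} + 25\right)}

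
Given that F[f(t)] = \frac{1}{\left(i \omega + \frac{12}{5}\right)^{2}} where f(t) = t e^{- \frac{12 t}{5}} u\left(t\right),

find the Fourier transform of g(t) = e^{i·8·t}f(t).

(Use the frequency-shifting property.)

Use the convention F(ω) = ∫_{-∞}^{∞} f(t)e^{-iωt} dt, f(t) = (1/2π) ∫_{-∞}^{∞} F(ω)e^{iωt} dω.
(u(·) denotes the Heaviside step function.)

F[g](ω) = \frac{25}{\left(5 i \left(\omega - 8\right) + 12\right)^{2}}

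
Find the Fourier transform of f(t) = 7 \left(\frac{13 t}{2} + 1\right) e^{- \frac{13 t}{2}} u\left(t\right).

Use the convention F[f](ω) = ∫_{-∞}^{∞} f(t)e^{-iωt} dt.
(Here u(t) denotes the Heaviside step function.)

F(ω) = \frac{28 \left(- i \omega - 13\right)}{4 \omega^{2} - 52 i \omega - 169}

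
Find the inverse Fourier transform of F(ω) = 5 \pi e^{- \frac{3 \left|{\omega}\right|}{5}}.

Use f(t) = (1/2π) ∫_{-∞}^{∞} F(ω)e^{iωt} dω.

f(t) = \frac{3}{t^{2} + \frac{9}{25}}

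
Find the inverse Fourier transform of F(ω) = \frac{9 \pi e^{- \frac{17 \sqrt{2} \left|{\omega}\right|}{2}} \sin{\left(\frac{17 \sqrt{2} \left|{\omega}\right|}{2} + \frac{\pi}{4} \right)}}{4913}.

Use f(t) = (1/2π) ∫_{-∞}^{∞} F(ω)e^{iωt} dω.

f(t) = \frac{9}{t^{4} + 83521}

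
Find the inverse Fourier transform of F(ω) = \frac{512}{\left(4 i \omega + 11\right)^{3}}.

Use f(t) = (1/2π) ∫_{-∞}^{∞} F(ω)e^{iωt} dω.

f(t) = 4 t^{2} e^{- \frac{11 t}{4}} u\left(t\right)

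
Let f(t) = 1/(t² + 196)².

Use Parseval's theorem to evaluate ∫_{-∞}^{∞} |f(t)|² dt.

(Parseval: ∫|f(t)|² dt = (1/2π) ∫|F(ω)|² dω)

∫|f(t)|² dt = \frac{5 \pi}{1686616064}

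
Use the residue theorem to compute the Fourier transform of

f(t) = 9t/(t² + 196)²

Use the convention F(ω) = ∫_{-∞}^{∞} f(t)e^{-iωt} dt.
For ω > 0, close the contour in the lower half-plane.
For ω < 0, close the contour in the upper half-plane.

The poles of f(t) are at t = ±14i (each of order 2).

Let g(z) = f(z)e^{-iωz}; for large |z| the factor e^{-iωz} decays in the lower half-plane when ω > 0 and in the upper half-plane when ω < 0.

Case ω > 0 (lower half-plane, clockwise contour ⇒ F(ω) = -2πi·ΣRes):
  Res_{z = - 14 i} g(z) = \frac{9 \omega e^{- 14 \omega}}{56} (pole of order 2)
  F(ω) = -2πi·ΣRes = - \frac{9 i \pi \omega e^{- 14 \omega}}{28}

Case ω < 0 (upper half-plane, counterclockwise contour ⇒ F(ω) = +2πi·ΣRes):
  Res_{z = 14 i} g(z) = - \frac{9 \omega e^{14 \omega}}{56} (pole of order 2)
  F(ω) = 2πi·ΣRes = - \frac{9 i \pi \omega e^{14 \omega}}{28}

Both cases combine into a single formula in |ω|:

F(ω) = - \frac{9 i \pi \omega e^{- 14 \left|{\omega}\right|}}{28}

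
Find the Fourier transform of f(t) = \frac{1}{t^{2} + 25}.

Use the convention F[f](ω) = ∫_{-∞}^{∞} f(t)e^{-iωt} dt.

F(ω) = \frac{\pi e^{- 5 \left|{\omega}\right|}}{5}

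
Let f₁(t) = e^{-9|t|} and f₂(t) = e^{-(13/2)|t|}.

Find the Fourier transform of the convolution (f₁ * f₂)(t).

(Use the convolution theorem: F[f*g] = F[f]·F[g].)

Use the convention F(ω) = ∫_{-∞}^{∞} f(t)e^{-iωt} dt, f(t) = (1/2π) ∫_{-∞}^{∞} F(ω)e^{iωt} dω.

F[f₁*f₂](ω) = \frac{936}{\left(\omega^{2} + 81\right) \left(4 \omega^{2} + 169\right)}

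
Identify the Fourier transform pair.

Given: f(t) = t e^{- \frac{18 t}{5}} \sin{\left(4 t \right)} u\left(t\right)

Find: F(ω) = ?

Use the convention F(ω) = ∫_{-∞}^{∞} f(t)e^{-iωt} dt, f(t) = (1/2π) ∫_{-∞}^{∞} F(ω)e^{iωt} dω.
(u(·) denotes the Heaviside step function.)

F(ω) = \frac{1000 \left(5 i \omega + 18\right)}{\left(\left(5 i \omega + 18\right)^{2} + 400\right)^{2}}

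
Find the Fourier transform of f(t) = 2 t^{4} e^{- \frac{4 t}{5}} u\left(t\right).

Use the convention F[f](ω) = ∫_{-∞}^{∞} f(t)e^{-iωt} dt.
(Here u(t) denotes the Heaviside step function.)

F(ω) = \frac{150000}{\left(5 i \omega + 4\right)^{5}}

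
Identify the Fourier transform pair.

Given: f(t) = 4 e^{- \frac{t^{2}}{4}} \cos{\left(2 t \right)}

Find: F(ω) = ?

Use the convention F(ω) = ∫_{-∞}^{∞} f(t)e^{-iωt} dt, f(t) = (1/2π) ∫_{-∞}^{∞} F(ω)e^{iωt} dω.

F(ω) = 4 \sqrt{\pi} \left(e^{8 \omega} + 1\right) e^{- \omega^{2} - 4 \omega - 4}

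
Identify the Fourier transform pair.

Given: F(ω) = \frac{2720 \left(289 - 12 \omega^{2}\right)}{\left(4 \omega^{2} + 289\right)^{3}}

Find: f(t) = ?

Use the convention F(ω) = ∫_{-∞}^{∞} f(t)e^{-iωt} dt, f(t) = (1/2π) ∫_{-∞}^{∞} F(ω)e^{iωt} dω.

f(t) = 5 t^{2} e^{- \frac{17 \left|{t}\right|}{2}}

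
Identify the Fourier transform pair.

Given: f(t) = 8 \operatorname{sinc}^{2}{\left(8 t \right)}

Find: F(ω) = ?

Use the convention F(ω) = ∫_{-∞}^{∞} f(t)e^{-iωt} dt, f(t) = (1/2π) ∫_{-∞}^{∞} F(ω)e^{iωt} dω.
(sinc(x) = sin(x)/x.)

F(ω) = \begin{cases} \frac{\pi \left(16 - \left|{\omega}\right|\right)}{16} & \text{for}\: \omega > -16 \wedge \omega < 16 \\0 & \text{otherwise} \end{cases}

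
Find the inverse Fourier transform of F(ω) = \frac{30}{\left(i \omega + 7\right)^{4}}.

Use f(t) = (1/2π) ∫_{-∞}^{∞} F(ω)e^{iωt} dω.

f(t) = 5 t^{3} e^{- 7 t} u\left(t\right)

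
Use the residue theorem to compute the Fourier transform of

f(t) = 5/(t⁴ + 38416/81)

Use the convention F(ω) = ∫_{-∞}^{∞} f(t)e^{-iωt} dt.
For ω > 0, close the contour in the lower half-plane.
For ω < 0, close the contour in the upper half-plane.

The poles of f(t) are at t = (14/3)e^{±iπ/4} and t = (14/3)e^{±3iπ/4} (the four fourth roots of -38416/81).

Let g(z) = f(z)e^{-iωz}; for large |z| the factor e^{-iωz} decays in the lower half-plane when ω > 0 and in the upper half-plane when ω < 0.

Case ω > 0 (lower half-plane, clockwise contour ⇒ F(ω) = -2πi·ΣRes):
  Res_{z = - \frac{7 \sqrt{2}}{3} - \frac{7 \sqrt{2} i}{3}} g(z) = \frac{135 \sqrt{2} i \left(1 - i\right) e^{\frac{7 \sqrt{2} \omega \left(-1 + i\right)}{3}}}{21952}
  Res_{z = \frac{7 \sqrt{2}}{3} - \frac{7 \sqrt{2} i}{3}} g(z) = \frac{135 \sqrt{2} i \left(1 + i\right) e^{- \frac{7 \sqrt{2} \omega \left(1 + i\right)}{3}}}{21952}
  F(ω) = -2πi·ΣRes = \frac{135 \sqrt{2} \pi \left(1 - i\right) \left(e^{\frac{14 \sqrt{2} i \omega}{3}} + i\right) e^{- \frac{7 \sqrt{2} \omega \left(1 + i\right)}{3}}}{10976} = \frac{135 \pi e^{- \frac{7 \sqrt{2} \omega}{3}} \sin{\left(\frac{7 \sqrt{2} \omega}{3} + \frac{\pi}{4} \right)}}{2744}

Case ω < 0 (upper half-plane, counterclockwise contour ⇒ F(ω) = +2πi·ΣRes):
  Res_{z = \frac{7 \sqrt{2}}{3} + \frac{7 \sqrt{2} i}{3}} g(z) = \frac{135 \sqrt{2} i \left(-1 + i\right) e^{\frac{7 \sqrt{2} \omega \left(1 - i\right)}{3}}}{21952}
  Res_{z = - \frac{7 \sqrt{2}}{3} + \frac{7 \sqrt{2} i}{3}} g(z) = \frac{135 \sqrt{2} \left(1 - i\right) e^{\frac{7 \sqrt{2} \omega \left(1 + i\right)}{3}}}{21952}
  F(ω) = 2πi·ΣRes = - \frac{135 \sqrt{2} i \pi \left(i \left(1 - i\right) e^{\frac{7 \sqrt{2} \omega \left(1 - i\right)}{3}} - \left(1 - i\right) e^{\frac{7 \sqrt{2} \omega \left(1 + i\right)}{3}}\right)}{10976} = \frac{135 \pi e^{\frac{7 \sqrt{2} \omega}{3}} \cos{\left(\frac{7 \sqrt{2} \omega}{3} + \frac{\pi}{4} \right)}}{2744}

Both cases combine into a single formula in |ω|:

F(ω) = \frac{135 \pi e^{- \frac{7 \sqrt{2} \left|{\omega}\right|}{3}} \sin{\left(\frac{7 \sqrt{2} \left|{\omega}\right|}{3} + \frac{\pi}{4} \right)}}{2744}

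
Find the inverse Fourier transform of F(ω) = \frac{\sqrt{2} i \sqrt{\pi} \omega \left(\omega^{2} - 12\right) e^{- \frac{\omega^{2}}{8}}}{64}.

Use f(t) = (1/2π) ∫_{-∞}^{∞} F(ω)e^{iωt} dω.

f(t) = 2 t^{3} e^{- 2 t^{2}}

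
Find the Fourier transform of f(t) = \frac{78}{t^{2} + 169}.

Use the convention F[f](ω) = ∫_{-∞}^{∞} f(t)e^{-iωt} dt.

F(ω) = 6 \pi e^{- 13 \left|{\omega}\right|}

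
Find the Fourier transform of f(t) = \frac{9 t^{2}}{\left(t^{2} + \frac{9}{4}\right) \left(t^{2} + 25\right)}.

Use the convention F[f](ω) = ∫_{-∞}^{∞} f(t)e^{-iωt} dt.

F(ω) = \frac{180 \pi e^{- 5 \left|{\omega}\right|}}{91} - \frac{54 \pi e^{- \frac{3 \left|{\omega}\right|}{2}}}{91}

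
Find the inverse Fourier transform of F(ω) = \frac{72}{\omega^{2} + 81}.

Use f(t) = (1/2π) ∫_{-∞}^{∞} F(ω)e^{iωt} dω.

f(t) = 4 e^{- 9 \left|{t}\right|}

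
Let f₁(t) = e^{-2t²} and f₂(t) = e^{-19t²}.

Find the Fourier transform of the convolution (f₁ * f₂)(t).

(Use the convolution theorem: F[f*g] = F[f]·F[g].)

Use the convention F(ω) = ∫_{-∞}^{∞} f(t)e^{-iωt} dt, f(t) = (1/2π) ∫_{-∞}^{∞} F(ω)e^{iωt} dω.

F[f₁*f₂](ω) = \frac{\sqrt{38} \pi e^{- \frac{21 \omega^{2}}{152}}}{38}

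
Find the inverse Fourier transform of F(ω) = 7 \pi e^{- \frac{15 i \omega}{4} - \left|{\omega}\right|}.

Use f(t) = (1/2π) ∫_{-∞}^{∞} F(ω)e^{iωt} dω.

f(t) = \frac{7}{\left(t - \frac{15}{4}\right)^{2} + 1}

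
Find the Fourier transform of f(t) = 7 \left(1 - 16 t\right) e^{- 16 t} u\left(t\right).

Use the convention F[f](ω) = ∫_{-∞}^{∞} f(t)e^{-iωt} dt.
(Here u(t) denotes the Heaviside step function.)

F(ω) = \frac{7 i \omega}{- \omega^{2} + 32 i \omega + 256}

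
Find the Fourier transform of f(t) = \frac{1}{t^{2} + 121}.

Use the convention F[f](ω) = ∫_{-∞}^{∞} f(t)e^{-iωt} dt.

F(ω) = \frac{\pi e^{- 11 \left|{\omega}\right|}}{11}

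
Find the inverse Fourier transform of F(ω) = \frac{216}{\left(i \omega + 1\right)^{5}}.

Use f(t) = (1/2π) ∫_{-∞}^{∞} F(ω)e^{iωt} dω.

f(t) = 9 t^{4} e^{- t} u\left(t\right)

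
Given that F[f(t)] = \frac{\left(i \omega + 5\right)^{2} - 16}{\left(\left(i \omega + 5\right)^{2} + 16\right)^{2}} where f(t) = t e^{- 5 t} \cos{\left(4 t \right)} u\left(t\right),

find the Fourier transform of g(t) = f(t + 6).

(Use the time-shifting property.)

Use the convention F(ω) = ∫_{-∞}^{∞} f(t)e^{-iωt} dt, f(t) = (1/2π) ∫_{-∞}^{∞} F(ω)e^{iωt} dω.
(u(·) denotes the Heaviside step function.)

F[g](ω) = \frac{\left(\left(i \omega + 5\right)^{2} - 16\right) e^{6 i \omega}}{\left(\left(i \omega + 5\right)^{2} + 16\right)^{2}}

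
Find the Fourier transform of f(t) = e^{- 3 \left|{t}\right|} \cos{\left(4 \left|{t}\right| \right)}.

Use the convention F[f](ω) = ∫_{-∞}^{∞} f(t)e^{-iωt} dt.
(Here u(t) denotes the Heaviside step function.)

F(ω) = \frac{6 \left(\omega^{2} + 25\right)}{\omega^{4} - 14 \omega^{2} + 625}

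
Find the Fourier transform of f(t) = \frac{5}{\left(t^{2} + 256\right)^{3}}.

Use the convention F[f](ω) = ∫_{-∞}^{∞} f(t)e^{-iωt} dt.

F(ω) = \frac{5 \pi \left(256 \omega^{2} + 48 \left|{\omega}\right| + 3\right) e^{- 16 \left|{\omega}\right|}}{8388608}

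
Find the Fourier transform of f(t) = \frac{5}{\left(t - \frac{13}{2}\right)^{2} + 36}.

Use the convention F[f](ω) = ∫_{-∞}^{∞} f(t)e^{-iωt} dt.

F(ω) = \frac{5 \pi e^{- \frac{13 i \omega}{2} - 6 \left|{\omega}\right|}}{6}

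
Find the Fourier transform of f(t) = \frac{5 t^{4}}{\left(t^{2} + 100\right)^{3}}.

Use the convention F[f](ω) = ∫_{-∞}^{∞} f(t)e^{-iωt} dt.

F(ω) = \frac{\pi \left(100 \omega^{2} - 50 \left|{\omega}\right| + 3\right) e^{- 10 \left|{\omega}\right|}}{16}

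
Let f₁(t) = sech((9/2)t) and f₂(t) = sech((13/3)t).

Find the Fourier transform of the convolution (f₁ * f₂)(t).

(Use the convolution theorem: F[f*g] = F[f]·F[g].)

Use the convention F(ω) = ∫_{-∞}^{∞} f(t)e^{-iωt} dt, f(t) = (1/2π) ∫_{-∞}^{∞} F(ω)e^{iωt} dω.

F[f₁*f₂](ω) = \frac{2 \pi^{2}}{39 \cosh{\left(\frac{\pi \omega}{9} \right)} \cosh{\left(\frac{3 \pi \omega}{26} \right)}}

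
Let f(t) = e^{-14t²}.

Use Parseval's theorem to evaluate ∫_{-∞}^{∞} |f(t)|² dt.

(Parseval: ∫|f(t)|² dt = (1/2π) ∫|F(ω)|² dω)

∫|f(t)|² dt = \frac{\sqrt{7} \sqrt{\pi}}{14}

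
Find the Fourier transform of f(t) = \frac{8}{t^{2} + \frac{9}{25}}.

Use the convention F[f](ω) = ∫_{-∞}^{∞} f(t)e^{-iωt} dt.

F(ω) = \frac{40 \pi e^{- \frac{3 \left|{\omega}\right|}{5}}}{3}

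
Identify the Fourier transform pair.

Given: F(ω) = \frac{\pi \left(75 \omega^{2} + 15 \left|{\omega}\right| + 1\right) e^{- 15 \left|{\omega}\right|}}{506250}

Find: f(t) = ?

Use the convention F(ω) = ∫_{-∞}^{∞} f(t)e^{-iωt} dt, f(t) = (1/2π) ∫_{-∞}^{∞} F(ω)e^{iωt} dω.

f(t) = \frac{4}{\left(t^{2} + 225\right)^{3}}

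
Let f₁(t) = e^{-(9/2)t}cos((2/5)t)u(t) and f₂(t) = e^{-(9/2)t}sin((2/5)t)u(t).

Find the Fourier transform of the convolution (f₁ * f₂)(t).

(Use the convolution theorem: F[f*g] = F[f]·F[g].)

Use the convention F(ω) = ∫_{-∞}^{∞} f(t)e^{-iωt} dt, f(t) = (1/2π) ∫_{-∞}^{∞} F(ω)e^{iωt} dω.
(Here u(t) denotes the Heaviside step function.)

F[f₁*f₂](ω) = \frac{2000 \left(2 i \omega + 9\right)}{\left(25 \left(2 i \omega + 9\right)^{2} + 16\right)^{2}}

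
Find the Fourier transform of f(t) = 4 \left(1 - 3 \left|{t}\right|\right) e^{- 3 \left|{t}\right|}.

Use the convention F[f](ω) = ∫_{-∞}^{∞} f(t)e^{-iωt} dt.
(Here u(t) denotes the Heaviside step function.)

F(ω) = \frac{48 \omega^{2}}{\left(\omega^{2} + 9\right)^{2}}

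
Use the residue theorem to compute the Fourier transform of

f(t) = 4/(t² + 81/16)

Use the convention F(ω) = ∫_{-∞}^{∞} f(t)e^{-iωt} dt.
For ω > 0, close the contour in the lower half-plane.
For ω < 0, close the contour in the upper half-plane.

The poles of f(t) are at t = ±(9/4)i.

Let g(z) = f(z)e^{-iωz}; for large |z| the factor e^{-iωz} decays in the lower half-plane when ω > 0 and in the upper half-plane when ω < 0.

Case ω > 0 (lower half-plane, clockwise contour ⇒ F(ω) = -2πi·ΣRes):
  Res_{z = - \frac{9 i}{4}} g(z) = \frac{8 i e^{- \frac{9 \omega}{4}}}{9}
  F(ω) = -2πi·ΣRes = \frac{16 \pi e^{- \frac{9 \omega}{4}}}{9}

Case ω < 0 (upper half-plane, counterclockwise contour ⇒ F(ω) = +2πi·ΣRes):
  Res_{z = \frac{9 i}{4}} g(z) = - \frac{8 i e^{\frac{9 \omega}{4}}}{9}
  F(ω) = 2πi·ΣRes = \frac{16 \pi e^{\frac{9 \omega}{4}}}{9}

Both cases combine into a single formula in |ω|:

F(ω) = \frac{16 \pi e^{- \frac{9 \left|{\omega}\right|}{4}}}{9}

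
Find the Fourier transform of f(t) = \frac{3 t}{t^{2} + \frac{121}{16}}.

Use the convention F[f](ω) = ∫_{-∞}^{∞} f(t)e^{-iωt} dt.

F(ω) = - 3 i \pi e^{- \frac{11 \left|{\omega}\right|}{4}} \operatorname{sign}{\left(\omega \right)}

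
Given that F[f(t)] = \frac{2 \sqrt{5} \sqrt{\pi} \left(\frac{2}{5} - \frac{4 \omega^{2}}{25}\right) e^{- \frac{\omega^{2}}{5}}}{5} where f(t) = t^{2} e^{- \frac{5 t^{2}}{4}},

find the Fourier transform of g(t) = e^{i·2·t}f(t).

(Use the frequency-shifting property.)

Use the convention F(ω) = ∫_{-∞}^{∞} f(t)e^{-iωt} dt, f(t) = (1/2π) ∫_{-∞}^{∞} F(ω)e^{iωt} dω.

F[g](ω) = \frac{4 \sqrt{5} \sqrt{\pi} \left(5 - 2 \left(\omega - 2\right)^{2}\right) e^{- \frac{\left(\omega - 2\right)^{2}}{5}}}{125}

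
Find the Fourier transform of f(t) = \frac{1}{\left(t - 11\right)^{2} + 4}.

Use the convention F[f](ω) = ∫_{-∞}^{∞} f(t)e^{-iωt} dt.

F(ω) = \frac{\pi e^{- 11 i \omega - 2 \left|{\omega}\right|}}{2}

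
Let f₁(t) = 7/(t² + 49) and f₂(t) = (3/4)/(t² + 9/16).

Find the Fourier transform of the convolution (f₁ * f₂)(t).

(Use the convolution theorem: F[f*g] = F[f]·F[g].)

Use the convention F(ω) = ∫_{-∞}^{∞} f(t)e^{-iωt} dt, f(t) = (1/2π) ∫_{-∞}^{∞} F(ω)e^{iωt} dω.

F[f₁*f₂](ω) = \pi^{2} e^{- \frac{31 \left|{\omega}\right|}{4}}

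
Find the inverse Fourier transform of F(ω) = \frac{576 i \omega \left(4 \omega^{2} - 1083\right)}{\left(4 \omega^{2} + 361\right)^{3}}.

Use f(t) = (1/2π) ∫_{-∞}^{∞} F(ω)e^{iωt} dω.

f(t) = 9 t e^{- \frac{19 \left|{t}\right|}{2}} \left|{t}\right|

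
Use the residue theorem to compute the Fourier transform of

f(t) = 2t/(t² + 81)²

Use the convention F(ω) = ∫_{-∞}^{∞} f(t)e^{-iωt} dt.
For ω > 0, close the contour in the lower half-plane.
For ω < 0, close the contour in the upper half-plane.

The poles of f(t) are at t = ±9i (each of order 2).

Let g(z) = f(z)e^{-iωz}; for large |z| the factor e^{-iωz} decays in the lower half-plane when ω > 0 and in the upper half-plane when ω < 0.

Case ω > 0 (lower half-plane, clockwise contour ⇒ F(ω) = -2πi·ΣRes):
  Res_{z = - 9 i} g(z) = \frac{\omega e^{- 9 \omega}}{18} (pole of order 2)
  F(ω) = -2πi·ΣRes = - \frac{i \pi \omega e^{- 9 \omega}}{9}

Case ω < 0 (upper half-plane, counterclockwise contour ⇒ F(ω) = +2πi·ΣRes):
  Res_{z = 9 i} g(z) = - \frac{\omega e^{9 \omega}}{18} (pole of order 2)
  F(ω) = 2πi·ΣRes = - \frac{i \pi \omega e^{9 \omega}}{9}

Both cases combine into a single formula in |ω|:

F(ω) = - \frac{i \pi \omega e^{- 9 \left|{\omega}\right|}}{9}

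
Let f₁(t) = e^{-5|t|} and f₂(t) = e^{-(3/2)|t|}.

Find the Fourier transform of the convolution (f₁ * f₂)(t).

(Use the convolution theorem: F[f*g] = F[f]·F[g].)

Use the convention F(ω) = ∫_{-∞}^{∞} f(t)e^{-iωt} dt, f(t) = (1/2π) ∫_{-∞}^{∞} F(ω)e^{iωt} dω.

F[f₁*f₂](ω) = \frac{120}{\left(\omega^{2} + 25\right) \left(4 \omega^{2} + 9\right)}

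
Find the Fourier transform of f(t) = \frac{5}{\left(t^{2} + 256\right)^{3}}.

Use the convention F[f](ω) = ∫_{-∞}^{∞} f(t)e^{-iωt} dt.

F(ω) = \frac{5 \pi \left(256 \omega^{2} + 48 \left|{\omega}\right| + 3\right) e^{- 16 \left|{\omega}\right|}}{8388608}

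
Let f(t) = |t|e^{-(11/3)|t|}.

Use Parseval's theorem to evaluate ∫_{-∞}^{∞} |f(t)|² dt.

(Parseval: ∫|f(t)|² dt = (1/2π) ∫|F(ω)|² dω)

∫|f(t)|² dt = \frac{27}{2662}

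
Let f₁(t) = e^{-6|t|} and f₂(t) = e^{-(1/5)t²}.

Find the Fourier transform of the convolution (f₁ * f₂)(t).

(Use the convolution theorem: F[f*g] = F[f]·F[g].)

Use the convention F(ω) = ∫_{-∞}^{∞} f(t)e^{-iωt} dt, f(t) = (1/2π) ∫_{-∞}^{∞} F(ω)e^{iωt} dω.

F[f₁*f₂](ω) = \frac{12 \sqrt{5} \sqrt{\pi} e^{- \frac{5 \omega^{2}}{4}}}{\omega^{2} + 36}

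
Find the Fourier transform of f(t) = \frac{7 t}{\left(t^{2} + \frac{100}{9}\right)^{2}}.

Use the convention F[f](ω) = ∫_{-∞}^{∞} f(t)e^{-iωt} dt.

F(ω) = - \frac{21 i \pi \omega e^{- \frac{10 \left|{\omega}\right|}{3}}}{20}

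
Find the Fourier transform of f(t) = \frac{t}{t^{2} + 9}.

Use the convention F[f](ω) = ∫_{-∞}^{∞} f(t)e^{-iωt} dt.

F(ω) = - i \pi e^{- 3 \left|{\omega}\right|} \operatorname{sign}{\left(\omega \right)}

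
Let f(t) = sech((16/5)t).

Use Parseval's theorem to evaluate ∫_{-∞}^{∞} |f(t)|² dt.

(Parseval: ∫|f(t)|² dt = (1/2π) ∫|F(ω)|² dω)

∫|f(t)|² dt = \frac{5}{8}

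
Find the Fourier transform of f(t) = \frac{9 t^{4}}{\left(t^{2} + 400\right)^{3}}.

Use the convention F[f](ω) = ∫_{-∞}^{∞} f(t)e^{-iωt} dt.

F(ω) = \frac{9 \pi \left(400 \omega^{2} - 100 \left|{\omega}\right| + 3\right) e^{- 20 \left|{\omega}\right|}}{160}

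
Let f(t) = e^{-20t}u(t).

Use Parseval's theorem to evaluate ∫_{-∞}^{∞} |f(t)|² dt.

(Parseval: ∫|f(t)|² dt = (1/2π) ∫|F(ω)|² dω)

∫|f(t)|² dt = \frac{1}{40}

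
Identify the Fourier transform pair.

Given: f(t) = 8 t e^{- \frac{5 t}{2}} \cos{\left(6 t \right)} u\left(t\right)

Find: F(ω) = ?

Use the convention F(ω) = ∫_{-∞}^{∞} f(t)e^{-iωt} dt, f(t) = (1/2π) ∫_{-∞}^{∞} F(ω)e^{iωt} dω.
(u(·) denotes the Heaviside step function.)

F(ω) = \frac{32 \left(\left(2 i \omega + 5\right)^{2} - 144\right)}{\left(\left(2 i \omega + 5\right)^{2} + 144\right)^{2}}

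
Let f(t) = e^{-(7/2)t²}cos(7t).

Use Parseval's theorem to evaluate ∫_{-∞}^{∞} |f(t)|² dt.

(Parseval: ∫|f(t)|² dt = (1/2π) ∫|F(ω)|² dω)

∫|f(t)|² dt = \frac{\sqrt{7} \sqrt{\pi} \left(1 + e^{7}\right)}{14 e^{7}}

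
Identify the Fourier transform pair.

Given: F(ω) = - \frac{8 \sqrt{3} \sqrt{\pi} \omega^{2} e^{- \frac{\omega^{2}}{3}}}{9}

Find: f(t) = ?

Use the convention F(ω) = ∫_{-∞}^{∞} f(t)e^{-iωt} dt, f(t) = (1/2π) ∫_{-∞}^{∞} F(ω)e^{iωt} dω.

f(t) = \left(3 t^{2} - 2\right) e^{- \frac{3 t^{2}}{4}}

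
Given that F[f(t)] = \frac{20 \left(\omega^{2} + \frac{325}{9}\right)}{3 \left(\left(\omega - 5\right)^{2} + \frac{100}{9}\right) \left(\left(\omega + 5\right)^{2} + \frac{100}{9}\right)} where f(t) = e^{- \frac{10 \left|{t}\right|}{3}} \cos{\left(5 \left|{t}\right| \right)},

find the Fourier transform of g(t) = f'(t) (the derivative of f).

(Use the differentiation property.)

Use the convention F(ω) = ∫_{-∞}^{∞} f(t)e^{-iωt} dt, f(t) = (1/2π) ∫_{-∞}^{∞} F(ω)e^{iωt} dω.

F[g](ω) = \frac{60 i \omega \left(9 \omega^{2} + 325\right)}{81 \omega^{4} - 2250 \omega^{2} + 105625}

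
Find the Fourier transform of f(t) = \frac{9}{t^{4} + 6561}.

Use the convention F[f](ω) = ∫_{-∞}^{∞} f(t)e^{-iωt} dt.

F(ω) = \frac{\pi e^{- \frac{9 \sqrt{2} \left|{\omega}\right|}{2}} \sin{\left(\frac{9 \sqrt{2} \left|{\omega}\right|}{2} + \frac{\pi}{4} \right)}}{81}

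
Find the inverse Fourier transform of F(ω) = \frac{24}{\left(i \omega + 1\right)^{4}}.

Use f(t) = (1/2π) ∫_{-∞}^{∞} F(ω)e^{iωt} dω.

f(t) = 4 t^{3} e^{- t} u\left(t\right)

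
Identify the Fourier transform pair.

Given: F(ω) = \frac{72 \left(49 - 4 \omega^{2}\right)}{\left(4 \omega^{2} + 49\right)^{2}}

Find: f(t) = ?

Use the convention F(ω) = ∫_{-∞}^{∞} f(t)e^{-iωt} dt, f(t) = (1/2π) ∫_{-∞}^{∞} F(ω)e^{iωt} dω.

f(t) = 9 e^{- \frac{7 \left|{t}\right|}{2}} \left|{t}\right|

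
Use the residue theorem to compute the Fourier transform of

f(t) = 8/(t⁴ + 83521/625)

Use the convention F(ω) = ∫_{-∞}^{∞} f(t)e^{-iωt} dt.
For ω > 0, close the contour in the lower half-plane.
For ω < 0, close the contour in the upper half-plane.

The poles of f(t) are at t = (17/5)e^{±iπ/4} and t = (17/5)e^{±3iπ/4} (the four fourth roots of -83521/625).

Let g(z) = f(z)e^{-iωz}; for large |z| the factor e^{-iωz} decays in the lower half-plane when ω > 0 and in the upper half-plane when ω < 0.

Case ω > 0 (lower half-plane, clockwise contour ⇒ F(ω) = -2πi·ΣRes):
  Res_{z = - \frac{17 \sqrt{2}}{10} - \frac{17 \sqrt{2} i}{10}} g(z) = \frac{125 \sqrt{2} \left(1 + i\right) e^{\frac{17 \sqrt{2} \omega \left(-1 + i\right)}{10}}}{4913}
  Res_{z = \frac{17 \sqrt{2}}{10} - \frac{17 \sqrt{2} i}{10}} g(z) = \frac{125 \sqrt{2} \left(-1 + i\right) e^{- \frac{17 \sqrt{2} \omega \left(1 + i\right)}{10}}}{4913}
  F(ω) = -2πi·ΣRes = \frac{250 \sqrt{2} \pi \left(\left(1 - i\right) e^{\frac{17 \sqrt{2} i \omega}{5}} + 1 + i\right) e^{- \frac{17 \sqrt{2} \omega \left(1 + i\right)}{10}}}{4913} = \frac{1000 \pi e^{- \frac{17 \sqrt{2} \omega}{10}} \sin{\left(\frac{17 \sqrt{2} \omega}{10} + \frac{\pi}{4} \right)}}{4913}

Case ω < 0 (upper half-plane, counterclockwise contour ⇒ F(ω) = +2πi·ΣRes):
  Res_{z = \frac{17 \sqrt{2}}{10} + \frac{17 \sqrt{2} i}{10}} g(z) = - \frac{125 \sqrt{2} \left(1 + i\right) e^{\frac{17 \sqrt{2} \omega \left(1 - i\right)}{10}}}{4913}
  Res_{z = - \frac{17 \sqrt{2}}{10} + \frac{17 \sqrt{2} i}{10}} g(z) = \frac{125 \sqrt{2} \left(1 - i\right) e^{\frac{17 \sqrt{2} \omega \left(1 + i\right)}{10}}}{4913}
  F(ω) = 2πi·ΣRes = - \frac{250 \sqrt{2} i \pi \left(\left(1 + i\right) e^{\frac{17 \sqrt{2} \omega \left(1 - i\right)}{10}} - \left(1 - i\right) e^{\frac{17 \sqrt{2} \omega \left(1 + i\right)}{10}}\right)}{4913} = \frac{1000 \pi e^{\frac{17 \sqrt{2} \omega}{10}} \cos{\left(\frac{17 \sqrt{2} \omega}{10} + \frac{\pi}{4} \right)}}{4913}

Both cases combine into a single formula in |ω|:

F(ω) = \frac{1000 \pi e^{- \frac{17 \sqrt{2} \left|{\omega}\right|}{10}} \sin{\left(\frac{17 \sqrt{2} \left|{\omega}\right|}{10} + \frac{\pi}{4} \right)}}{4913}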